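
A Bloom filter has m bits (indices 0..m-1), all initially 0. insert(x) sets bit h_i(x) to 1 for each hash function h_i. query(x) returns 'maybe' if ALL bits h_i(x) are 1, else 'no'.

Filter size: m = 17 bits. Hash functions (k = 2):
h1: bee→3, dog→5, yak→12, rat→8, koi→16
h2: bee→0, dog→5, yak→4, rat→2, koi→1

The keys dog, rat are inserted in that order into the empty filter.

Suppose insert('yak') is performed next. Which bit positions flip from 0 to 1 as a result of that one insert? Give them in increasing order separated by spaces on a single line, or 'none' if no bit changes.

Answer: 4 12

Derivation:
Start: bits=00000000000000000
After insert 'dog': sets bits 5 -> bits=00000100000000000
After insert 'rat': sets bits 2 8 -> bits=00100100100000000
insert 'yak' would touch bits 4 12; currently bit4=0, bit12=0
Bits that are 0 among those (would change 0->1): 4 12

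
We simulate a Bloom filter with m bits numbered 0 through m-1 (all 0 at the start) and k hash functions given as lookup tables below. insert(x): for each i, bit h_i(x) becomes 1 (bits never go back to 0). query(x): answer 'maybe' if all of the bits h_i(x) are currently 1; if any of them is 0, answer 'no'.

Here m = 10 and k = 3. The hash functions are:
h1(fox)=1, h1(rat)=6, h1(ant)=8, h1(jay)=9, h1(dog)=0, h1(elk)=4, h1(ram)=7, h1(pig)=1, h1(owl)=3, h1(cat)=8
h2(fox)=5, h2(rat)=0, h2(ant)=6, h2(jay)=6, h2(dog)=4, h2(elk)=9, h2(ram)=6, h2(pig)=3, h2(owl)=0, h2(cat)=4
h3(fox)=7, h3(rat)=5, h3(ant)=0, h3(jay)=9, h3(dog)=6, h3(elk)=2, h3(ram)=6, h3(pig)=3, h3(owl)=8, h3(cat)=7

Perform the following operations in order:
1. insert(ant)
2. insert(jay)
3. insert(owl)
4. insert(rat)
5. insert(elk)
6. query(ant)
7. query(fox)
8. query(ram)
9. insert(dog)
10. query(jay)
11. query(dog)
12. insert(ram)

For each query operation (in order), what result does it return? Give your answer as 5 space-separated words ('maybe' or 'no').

Start: bits=0000000000
Op 1: insert ant -> sets bits 0 6 8 -> bits=1000001010
Op 2: insert jay -> sets bits 6 9 -> bits=1000001011
Op 3: insert owl -> sets bits 0 3 8 -> bits=1001001011
Op 4: insert rat -> sets bits 0 5 6 -> bits=1001011011
Op 5: insert elk -> sets bits 2 4 9 -> bits=1011111011
Op 6: query ant -> checks bit0=1, bit6=1, bit8=1 (all 1) -> maybe
Op 7: query fox -> checks bit1=0, bit5=1, bit7=0 (has a 0) -> no
Op 8: query ram -> checks bit6=1, bit7=0 (has a 0) -> no
Op 9: insert dog -> sets bits 0 4 6 -> bits=1011111011
Op 10: query jay -> checks bit6=1, bit9=1 (all 1) -> maybe
Op 11: query dog -> checks bit0=1, bit4=1, bit6=1 (all 1) -> maybe
Op 12: insert ram -> sets bits 6 7 -> bits=1011111111
Query results in order: maybe no no maybe maybe

Answer: maybe no no maybe maybe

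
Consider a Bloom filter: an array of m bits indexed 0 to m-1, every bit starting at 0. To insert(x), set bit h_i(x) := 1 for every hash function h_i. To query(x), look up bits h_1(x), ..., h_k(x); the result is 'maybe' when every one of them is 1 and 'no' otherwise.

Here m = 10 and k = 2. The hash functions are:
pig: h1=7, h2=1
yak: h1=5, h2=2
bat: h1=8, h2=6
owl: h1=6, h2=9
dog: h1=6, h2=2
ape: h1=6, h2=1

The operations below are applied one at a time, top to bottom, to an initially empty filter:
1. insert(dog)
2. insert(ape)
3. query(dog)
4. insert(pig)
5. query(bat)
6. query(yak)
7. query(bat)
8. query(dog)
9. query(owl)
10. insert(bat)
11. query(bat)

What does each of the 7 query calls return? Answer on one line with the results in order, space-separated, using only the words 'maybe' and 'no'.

Answer: maybe no no no maybe no maybe

Derivation:
Start: bits=0000000000
Op 1: insert dog -> sets bits 2 6 -> bits=0010001000
Op 2: insert ape -> sets bits 1 6 -> bits=0110001000
Op 3: query dog -> checks bit2=1, bit6=1 (all 1) -> maybe
Op 4: insert pig -> sets bits 1 7 -> bits=0110001100
Op 5: query bat -> checks bit6=1, bit8=0 (has a 0) -> no
Op 6: query yak -> checks bit2=1, bit5=0 (has a 0) -> no
Op 7: query bat -> checks bit6=1, bit8=0 (has a 0) -> no
Op 8: query dog -> checks bit2=1, bit6=1 (all 1) -> maybe
Op 9: query owl -> checks bit6=1, bit9=0 (has a 0) -> no
Op 10: insert bat -> sets bits 6 8 -> bits=0110001110
Op 11: query bat -> checks bit6=1, bit8=1 (all 1) -> maybe
Query results in order: maybe no no no maybe no maybe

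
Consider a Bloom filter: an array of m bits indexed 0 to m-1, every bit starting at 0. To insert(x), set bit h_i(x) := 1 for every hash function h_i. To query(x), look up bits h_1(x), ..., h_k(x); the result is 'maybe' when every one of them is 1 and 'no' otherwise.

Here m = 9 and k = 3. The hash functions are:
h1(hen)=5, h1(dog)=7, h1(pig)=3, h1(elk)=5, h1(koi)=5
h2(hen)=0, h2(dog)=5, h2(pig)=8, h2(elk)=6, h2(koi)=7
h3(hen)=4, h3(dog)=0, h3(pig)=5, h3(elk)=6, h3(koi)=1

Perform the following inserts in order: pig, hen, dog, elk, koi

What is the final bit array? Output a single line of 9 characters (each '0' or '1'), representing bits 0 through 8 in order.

Start: bits=000000000
After insert 'pig': sets bits 3 5 8 -> bits=000101001
After insert 'hen': sets bits 0 4 5 -> bits=100111001
After insert 'dog': sets bits 0 5 7 -> bits=100111011
After insert 'elk': sets bits 5 6 -> bits=100111111
After insert 'koi': sets bits 1 5 7 -> bits=110111111

Answer: 110111111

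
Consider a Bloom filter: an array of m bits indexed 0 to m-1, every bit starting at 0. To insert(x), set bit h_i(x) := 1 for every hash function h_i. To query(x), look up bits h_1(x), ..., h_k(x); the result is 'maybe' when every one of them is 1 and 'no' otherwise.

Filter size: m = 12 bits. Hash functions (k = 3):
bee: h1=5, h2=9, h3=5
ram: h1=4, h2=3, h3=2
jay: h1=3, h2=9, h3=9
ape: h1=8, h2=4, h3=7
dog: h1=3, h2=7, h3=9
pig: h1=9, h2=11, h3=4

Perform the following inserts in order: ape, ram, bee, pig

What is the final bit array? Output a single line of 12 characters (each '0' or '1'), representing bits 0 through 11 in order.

Answer: 001111011101

Derivation:
Start: bits=000000000000
After insert 'ape': sets bits 4 7 8 -> bits=000010011000
After insert 'ram': sets bits 2 3 4 -> bits=001110011000
After insert 'bee': sets bits 5 9 -> bits=001111011100
After insert 'pig': sets bits 4 9 11 -> bits=001111011101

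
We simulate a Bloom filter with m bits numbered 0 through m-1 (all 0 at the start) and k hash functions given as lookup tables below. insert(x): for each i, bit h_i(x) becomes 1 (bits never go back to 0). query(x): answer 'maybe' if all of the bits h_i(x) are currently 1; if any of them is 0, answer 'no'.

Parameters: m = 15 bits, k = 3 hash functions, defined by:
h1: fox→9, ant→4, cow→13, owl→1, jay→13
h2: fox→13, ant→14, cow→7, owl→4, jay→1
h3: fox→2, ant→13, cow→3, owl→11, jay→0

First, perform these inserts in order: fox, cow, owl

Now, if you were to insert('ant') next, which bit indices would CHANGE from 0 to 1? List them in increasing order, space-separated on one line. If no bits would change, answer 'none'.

Answer: 14

Derivation:
Start: bits=000000000000000
After insert 'fox': sets bits 2 9 13 -> bits=001000000100010
After insert 'cow': sets bits 3 7 13 -> bits=001100010100010
After insert 'owl': sets bits 1 4 11 -> bits=011110010101010
insert 'ant' would touch bits 4 13 14; currently bit4=1, bit13=1, bit14=0
Bits that are 0 among those (would change 0->1): 14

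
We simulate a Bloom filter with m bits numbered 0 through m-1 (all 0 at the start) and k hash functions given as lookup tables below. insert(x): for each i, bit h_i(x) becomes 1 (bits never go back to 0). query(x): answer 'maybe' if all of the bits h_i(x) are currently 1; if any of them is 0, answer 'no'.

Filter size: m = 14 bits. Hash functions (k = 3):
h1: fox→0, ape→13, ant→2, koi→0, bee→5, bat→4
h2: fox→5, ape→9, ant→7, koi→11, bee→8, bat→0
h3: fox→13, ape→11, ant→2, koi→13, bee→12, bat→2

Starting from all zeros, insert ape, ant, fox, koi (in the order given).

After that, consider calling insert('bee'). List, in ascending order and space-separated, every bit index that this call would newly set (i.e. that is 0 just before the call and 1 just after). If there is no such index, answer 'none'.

Start: bits=00000000000000
After insert 'ape': sets bits 9 11 13 -> bits=00000000010101
After insert 'ant': sets bits 2 7 -> bits=00100001010101
After insert 'fox': sets bits 0 5 13 -> bits=10100101010101
After insert 'koi': sets bits 0 11 13 -> bits=10100101010101
insert 'bee' would touch bits 5 8 12; currently bit5=1, bit8=0, bit12=0
Bits that are 0 among those (would change 0->1): 8 12

Answer: 8 12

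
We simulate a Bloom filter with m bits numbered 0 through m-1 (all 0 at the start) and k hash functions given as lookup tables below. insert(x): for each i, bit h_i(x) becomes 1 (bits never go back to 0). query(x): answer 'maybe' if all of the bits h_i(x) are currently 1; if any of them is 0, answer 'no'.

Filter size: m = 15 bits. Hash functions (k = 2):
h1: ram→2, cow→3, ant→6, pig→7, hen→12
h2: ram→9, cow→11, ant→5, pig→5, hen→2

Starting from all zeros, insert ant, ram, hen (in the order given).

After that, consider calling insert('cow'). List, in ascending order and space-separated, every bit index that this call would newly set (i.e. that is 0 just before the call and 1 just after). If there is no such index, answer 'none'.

Start: bits=000000000000000
After insert 'ant': sets bits 5 6 -> bits=000001100000000
After insert 'ram': sets bits 2 9 -> bits=001001100100000
After insert 'hen': sets bits 2 12 -> bits=001001100100100
insert 'cow' would touch bits 3 11; currently bit3=0, bit11=0
Bits that are 0 among those (would change 0->1): 3 11

Answer: 3 11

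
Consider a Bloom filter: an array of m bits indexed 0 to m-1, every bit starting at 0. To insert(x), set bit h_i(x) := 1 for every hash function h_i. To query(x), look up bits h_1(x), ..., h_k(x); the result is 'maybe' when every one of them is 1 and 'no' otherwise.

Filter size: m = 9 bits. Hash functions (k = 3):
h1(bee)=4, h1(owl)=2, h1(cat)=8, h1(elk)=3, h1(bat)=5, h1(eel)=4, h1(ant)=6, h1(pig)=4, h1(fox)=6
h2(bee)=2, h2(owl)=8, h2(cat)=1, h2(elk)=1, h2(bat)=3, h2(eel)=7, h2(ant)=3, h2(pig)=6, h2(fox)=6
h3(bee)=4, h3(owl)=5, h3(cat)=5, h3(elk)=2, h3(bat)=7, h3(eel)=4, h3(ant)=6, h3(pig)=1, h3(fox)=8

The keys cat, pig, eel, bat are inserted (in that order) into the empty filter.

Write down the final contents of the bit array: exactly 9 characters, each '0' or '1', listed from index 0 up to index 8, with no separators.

Answer: 010111111

Derivation:
Start: bits=000000000
After insert 'cat': sets bits 1 5 8 -> bits=010001001
After insert 'pig': sets bits 1 4 6 -> bits=010011101
After insert 'eel': sets bits 4 7 -> bits=010011111
After insert 'bat': sets bits 3 5 7 -> bits=010111111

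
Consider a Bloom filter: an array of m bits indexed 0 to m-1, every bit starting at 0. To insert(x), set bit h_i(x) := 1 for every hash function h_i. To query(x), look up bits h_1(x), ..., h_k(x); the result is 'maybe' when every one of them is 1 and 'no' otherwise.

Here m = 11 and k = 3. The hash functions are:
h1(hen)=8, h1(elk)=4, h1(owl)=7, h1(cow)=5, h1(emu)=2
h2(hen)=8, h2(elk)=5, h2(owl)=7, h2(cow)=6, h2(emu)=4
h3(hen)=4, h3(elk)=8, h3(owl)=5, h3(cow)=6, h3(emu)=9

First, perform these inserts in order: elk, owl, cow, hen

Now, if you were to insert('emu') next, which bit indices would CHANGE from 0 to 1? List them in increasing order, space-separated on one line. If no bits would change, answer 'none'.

Answer: 2 9

Derivation:
Start: bits=00000000000
After insert 'elk': sets bits 4 5 8 -> bits=00001100100
After insert 'owl': sets bits 5 7 -> bits=00001101100
After insert 'cow': sets bits 5 6 -> bits=00001111100
After insert 'hen': sets bits 4 8 -> bits=00001111100
insert 'emu' would touch bits 2 4 9; currently bit2=0, bit4=1, bit9=0
Bits that are 0 among those (would change 0->1): 2 9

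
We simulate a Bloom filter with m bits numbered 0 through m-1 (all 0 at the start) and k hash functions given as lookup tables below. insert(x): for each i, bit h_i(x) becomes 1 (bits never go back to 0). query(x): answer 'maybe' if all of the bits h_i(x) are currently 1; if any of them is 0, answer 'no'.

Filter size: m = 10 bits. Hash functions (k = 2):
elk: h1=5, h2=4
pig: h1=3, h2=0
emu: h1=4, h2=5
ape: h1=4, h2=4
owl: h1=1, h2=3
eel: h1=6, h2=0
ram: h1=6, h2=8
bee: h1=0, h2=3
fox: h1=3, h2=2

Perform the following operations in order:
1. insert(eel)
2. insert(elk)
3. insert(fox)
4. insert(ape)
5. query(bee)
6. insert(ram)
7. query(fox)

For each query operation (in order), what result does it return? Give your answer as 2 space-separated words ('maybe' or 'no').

Answer: maybe maybe

Derivation:
Start: bits=0000000000
Op 1: insert eel -> sets bits 0 6 -> bits=1000001000
Op 2: insert elk -> sets bits 4 5 -> bits=1000111000
Op 3: insert fox -> sets bits 2 3 -> bits=1011111000
Op 4: insert ape -> sets bits 4 -> bits=1011111000
Op 5: query bee -> checks bit0=1, bit3=1 (all 1) -> maybe
Op 6: insert ram -> sets bits 6 8 -> bits=1011111010
Op 7: query fox -> checks bit2=1, bit3=1 (all 1) -> maybe
Query results in order: maybe maybe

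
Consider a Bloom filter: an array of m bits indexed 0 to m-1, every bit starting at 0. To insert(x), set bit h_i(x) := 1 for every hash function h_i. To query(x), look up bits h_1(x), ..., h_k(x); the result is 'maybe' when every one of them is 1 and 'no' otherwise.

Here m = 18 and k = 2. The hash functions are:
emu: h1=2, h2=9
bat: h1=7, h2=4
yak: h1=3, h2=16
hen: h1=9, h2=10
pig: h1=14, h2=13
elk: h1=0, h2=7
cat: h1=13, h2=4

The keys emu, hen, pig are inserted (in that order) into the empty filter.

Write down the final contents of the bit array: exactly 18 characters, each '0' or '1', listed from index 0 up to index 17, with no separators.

Answer: 001000000110011000

Derivation:
Start: bits=000000000000000000
After insert 'emu': sets bits 2 9 -> bits=001000000100000000
After insert 'hen': sets bits 9 10 -> bits=001000000110000000
After insert 'pig': sets bits 13 14 -> bits=001000000110011000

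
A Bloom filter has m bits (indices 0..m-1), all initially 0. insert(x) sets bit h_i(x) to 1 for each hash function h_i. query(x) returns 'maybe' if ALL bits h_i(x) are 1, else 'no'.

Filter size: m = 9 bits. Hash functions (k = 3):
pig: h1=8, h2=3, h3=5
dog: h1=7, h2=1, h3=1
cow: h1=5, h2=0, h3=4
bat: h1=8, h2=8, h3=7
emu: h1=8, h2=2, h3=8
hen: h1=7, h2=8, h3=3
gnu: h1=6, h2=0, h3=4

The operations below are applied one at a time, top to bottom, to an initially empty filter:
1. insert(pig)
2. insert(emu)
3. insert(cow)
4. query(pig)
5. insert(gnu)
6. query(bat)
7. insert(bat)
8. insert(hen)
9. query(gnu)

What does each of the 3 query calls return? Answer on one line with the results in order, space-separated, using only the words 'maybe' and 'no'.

Start: bits=000000000
Op 1: insert pig -> sets bits 3 5 8 -> bits=000101001
Op 2: insert emu -> sets bits 2 8 -> bits=001101001
Op 3: insert cow -> sets bits 0 4 5 -> bits=101111001
Op 4: query pig -> checks bit3=1, bit5=1, bit8=1 (all 1) -> maybe
Op 5: insert gnu -> sets bits 0 4 6 -> bits=101111101
Op 6: query bat -> checks bit7=0, bit8=1 (has a 0) -> no
Op 7: insert bat -> sets bits 7 8 -> bits=101111111
Op 8: insert hen -> sets bits 3 7 8 -> bits=101111111
Op 9: query gnu -> checks bit0=1, bit4=1, bit6=1 (all 1) -> maybe
Query results in order: maybe no maybe

Answer: maybe no maybe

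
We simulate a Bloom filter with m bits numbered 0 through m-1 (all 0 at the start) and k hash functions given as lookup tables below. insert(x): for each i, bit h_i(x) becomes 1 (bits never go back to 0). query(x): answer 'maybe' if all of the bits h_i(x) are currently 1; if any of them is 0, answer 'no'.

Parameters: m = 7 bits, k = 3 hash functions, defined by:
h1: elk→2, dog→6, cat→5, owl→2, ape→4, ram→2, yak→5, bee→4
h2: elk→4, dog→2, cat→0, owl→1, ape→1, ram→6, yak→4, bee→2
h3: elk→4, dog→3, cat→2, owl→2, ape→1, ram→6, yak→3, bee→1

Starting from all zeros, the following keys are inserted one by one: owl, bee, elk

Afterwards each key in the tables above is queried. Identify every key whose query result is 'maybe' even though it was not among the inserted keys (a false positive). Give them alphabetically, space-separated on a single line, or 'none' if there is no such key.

Answer: ape

Derivation:
Start: bits=0000000
After insert 'owl': sets bits 1 2 -> bits=0110000
After insert 'bee': sets bits 1 2 4 -> bits=0110100
After insert 'elk': sets bits 2 4 -> bits=0110100
Not inserted: ape cat dog ram yak — query each against bits=0110100:
query ape: checks bit1=1, bit4=1 (all 1) -> maybe => FALSE POSITIVE
query cat: checks bit0=0, bit2=1, bit5=0 (has a 0) -> no => not a false positive
query dog: checks bit2=1, bit3=0, bit6=0 (has a 0) -> no => not a false positive
query ram: checks bit2=1, bit6=0 (has a 0) -> no => not a false positive
query yak: checks bit3=0, bit4=1, bit5=0 (has a 0) -> no => not a false positive
False positives (alphabetical): ape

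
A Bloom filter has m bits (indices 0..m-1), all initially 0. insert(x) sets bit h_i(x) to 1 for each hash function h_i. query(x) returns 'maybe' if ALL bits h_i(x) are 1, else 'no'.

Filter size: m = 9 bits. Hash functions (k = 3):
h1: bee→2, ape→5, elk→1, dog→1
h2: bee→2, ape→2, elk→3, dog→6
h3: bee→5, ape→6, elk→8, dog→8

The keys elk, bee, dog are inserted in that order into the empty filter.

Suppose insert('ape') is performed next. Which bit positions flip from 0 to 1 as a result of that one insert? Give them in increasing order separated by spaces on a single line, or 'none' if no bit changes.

Start: bits=000000000
After insert 'elk': sets bits 1 3 8 -> bits=010100001
After insert 'bee': sets bits 2 5 -> bits=011101001
After insert 'dog': sets bits 1 6 8 -> bits=011101101
insert 'ape' would touch bits 2 5 6; currently bit2=1, bit5=1, bit6=1
Bits that are 0 among those (would change 0->1): none

Answer: none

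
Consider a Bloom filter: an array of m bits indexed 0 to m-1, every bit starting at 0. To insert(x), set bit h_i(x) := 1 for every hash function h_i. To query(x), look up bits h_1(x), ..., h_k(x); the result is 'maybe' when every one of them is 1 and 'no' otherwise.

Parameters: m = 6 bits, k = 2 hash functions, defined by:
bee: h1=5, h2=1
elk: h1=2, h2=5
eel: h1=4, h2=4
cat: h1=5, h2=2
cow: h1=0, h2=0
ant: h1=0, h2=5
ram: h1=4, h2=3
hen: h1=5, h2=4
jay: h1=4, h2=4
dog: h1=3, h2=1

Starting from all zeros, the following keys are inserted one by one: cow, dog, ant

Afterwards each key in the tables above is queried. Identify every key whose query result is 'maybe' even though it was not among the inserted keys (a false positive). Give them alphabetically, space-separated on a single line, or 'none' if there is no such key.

Answer: bee

Derivation:
Start: bits=000000
After insert 'cow': sets bits 0 -> bits=100000
After insert 'dog': sets bits 1 3 -> bits=110100
After insert 'ant': sets bits 0 5 -> bits=110101
Not inserted: bee cat eel elk hen jay ram — query each against bits=110101:
query bee: checks bit1=1, bit5=1 (all 1) -> maybe => FALSE POSITIVE
query cat: checks bit2=0, bit5=1 (has a 0) -> no => not a false positive
query eel: checks bit4=0 (has a 0) -> no => not a false positive
query elk: checks bit2=0, bit5=1 (has a 0) -> no => not a false positive
query hen: checks bit4=0, bit5=1 (has a 0) -> no => not a false positive
query jay: checks bit4=0 (has a 0) -> no => not a false positive
query ram: checks bit3=1, bit4=0 (has a 0) -> no => not a false positive
False positives (alphabetical): bee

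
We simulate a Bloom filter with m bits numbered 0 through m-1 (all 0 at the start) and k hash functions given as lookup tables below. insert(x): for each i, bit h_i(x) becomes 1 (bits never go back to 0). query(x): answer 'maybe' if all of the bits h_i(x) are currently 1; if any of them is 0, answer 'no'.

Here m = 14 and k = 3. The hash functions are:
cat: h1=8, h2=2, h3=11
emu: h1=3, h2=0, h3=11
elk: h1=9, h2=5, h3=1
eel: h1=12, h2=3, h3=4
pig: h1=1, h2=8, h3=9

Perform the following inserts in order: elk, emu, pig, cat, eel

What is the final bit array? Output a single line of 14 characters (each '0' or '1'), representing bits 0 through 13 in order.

Start: bits=00000000000000
After insert 'elk': sets bits 1 5 9 -> bits=01000100010000
After insert 'emu': sets bits 0 3 11 -> bits=11010100010100
After insert 'pig': sets bits 1 8 9 -> bits=11010100110100
After insert 'cat': sets bits 2 8 11 -> bits=11110100110100
After insert 'eel': sets bits 3 4 12 -> bits=11111100110110

Answer: 11111100110110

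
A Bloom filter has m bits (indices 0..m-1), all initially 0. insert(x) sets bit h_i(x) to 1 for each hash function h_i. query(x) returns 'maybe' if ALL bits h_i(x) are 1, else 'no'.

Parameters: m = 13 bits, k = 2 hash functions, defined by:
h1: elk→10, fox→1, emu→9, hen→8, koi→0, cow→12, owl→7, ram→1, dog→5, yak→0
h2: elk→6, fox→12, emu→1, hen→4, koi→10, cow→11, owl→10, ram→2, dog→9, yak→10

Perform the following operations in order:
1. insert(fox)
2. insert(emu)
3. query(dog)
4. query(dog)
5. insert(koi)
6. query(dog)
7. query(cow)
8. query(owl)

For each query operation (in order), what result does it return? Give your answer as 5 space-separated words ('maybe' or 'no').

Start: bits=0000000000000
Op 1: insert fox -> sets bits 1 12 -> bits=0100000000001
Op 2: insert emu -> sets bits 1 9 -> bits=0100000001001
Op 3: query dog -> checks bit5=0, bit9=1 (has a 0) -> no
Op 4: query dog -> checks bit5=0, bit9=1 (has a 0) -> no
Op 5: insert koi -> sets bits 0 10 -> bits=1100000001101
Op 6: query dog -> checks bit5=0, bit9=1 (has a 0) -> no
Op 7: query cow -> checks bit11=0, bit12=1 (has a 0) -> no
Op 8: query owl -> checks bit7=0, bit10=1 (has a 0) -> no
Query results in order: no no no no no

Answer: no no no no no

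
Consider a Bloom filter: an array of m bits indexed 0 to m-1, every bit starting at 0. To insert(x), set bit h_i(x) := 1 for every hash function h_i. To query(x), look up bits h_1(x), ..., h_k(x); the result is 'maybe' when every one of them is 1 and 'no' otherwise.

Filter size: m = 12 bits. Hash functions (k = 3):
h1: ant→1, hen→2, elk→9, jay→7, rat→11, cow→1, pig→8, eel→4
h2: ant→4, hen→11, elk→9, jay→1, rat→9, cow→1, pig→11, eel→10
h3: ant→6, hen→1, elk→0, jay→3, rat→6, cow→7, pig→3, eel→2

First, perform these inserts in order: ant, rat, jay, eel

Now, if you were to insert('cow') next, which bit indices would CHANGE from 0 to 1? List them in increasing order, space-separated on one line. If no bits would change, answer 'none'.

Answer: none

Derivation:
Start: bits=000000000000
After insert 'ant': sets bits 1 4 6 -> bits=010010100000
After insert 'rat': sets bits 6 9 11 -> bits=010010100101
After insert 'jay': sets bits 1 3 7 -> bits=010110110101
After insert 'eel': sets bits 2 4 10 -> bits=011110110111
insert 'cow' would touch bits 1 7; currently bit1=1, bit7=1
Bits that are 0 among those (would change 0->1): none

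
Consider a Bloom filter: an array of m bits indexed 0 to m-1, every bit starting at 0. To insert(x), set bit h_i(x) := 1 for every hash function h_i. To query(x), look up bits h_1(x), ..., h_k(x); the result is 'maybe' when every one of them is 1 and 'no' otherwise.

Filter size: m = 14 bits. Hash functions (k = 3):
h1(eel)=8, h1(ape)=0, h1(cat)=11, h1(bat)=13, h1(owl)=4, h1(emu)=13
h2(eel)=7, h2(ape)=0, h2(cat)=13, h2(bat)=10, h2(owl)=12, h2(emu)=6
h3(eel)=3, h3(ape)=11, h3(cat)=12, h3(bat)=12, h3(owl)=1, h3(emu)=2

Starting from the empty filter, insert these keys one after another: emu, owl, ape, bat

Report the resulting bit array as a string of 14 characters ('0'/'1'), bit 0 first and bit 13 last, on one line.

Answer: 11101010001111

Derivation:
Start: bits=00000000000000
After insert 'emu': sets bits 2 6 13 -> bits=00100010000001
After insert 'owl': sets bits 1 4 12 -> bits=01101010000011
After insert 'ape': sets bits 0 11 -> bits=11101010000111
After insert 'bat': sets bits 10 12 13 -> bits=11101010001111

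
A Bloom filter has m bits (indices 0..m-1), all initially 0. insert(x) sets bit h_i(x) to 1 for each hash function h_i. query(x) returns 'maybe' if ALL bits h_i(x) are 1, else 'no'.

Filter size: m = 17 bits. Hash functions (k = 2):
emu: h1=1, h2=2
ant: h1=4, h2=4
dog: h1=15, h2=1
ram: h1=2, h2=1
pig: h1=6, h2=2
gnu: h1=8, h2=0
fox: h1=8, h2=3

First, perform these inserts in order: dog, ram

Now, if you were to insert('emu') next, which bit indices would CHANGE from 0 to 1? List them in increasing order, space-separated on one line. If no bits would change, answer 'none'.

Answer: none

Derivation:
Start: bits=00000000000000000
After insert 'dog': sets bits 1 15 -> bits=01000000000000010
After insert 'ram': sets bits 1 2 -> bits=01100000000000010
insert 'emu' would touch bits 1 2; currently bit1=1, bit2=1
Bits that are 0 among those (would change 0->1): none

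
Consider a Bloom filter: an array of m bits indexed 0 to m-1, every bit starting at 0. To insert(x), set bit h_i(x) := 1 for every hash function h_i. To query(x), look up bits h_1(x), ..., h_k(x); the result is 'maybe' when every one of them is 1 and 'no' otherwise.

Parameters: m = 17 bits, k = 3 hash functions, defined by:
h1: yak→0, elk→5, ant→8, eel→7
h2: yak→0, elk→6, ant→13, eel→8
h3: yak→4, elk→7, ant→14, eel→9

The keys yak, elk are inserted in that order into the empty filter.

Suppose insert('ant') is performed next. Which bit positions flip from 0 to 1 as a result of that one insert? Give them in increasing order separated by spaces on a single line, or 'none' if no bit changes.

Start: bits=00000000000000000
After insert 'yak': sets bits 0 4 -> bits=10001000000000000
After insert 'elk': sets bits 5 6 7 -> bits=10001111000000000
insert 'ant' would touch bits 8 13 14; currently bit8=0, bit13=0, bit14=0
Bits that are 0 among those (would change 0->1): 8 13 14

Answer: 8 13 14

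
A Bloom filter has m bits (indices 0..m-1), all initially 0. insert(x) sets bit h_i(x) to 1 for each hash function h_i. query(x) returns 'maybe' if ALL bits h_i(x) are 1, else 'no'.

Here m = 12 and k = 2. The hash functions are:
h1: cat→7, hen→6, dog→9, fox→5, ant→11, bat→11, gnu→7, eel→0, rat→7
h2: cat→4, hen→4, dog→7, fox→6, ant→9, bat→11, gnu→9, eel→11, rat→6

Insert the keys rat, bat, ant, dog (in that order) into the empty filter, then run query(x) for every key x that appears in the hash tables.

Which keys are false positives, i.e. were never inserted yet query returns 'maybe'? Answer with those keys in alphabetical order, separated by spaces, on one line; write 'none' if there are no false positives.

Answer: gnu

Derivation:
Start: bits=000000000000
After insert 'rat': sets bits 6 7 -> bits=000000110000
After insert 'bat': sets bits 11 -> bits=000000110001
After insert 'ant': sets bits 9 11 -> bits=000000110101
After insert 'dog': sets bits 7 9 -> bits=000000110101
Not inserted: cat eel fox gnu hen — query each against bits=000000110101:
query cat: checks bit4=0, bit7=1 (has a 0) -> no => not a false positive
query eel: checks bit0=0, bit11=1 (has a 0) -> no => not a false positive
query fox: checks bit5=0, bit6=1 (has a 0) -> no => not a false positive
query gnu: checks bit7=1, bit9=1 (all 1) -> maybe => FALSE POSITIVE
query hen: checks bit4=0, bit6=1 (has a 0) -> no => not a false positive
False positives (alphabetical): gnu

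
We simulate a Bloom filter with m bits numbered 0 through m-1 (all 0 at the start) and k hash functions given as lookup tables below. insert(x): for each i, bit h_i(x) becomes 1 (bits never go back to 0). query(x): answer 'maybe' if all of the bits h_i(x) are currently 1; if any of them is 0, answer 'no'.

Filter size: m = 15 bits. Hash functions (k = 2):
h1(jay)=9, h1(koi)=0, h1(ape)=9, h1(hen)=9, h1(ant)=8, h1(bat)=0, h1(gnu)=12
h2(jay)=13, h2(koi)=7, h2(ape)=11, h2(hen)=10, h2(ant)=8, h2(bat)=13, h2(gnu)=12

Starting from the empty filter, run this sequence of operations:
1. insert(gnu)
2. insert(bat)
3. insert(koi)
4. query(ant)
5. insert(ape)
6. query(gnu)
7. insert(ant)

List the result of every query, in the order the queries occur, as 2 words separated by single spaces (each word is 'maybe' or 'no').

Answer: no maybe

Derivation:
Start: bits=000000000000000
Op 1: insert gnu -> sets bits 12 -> bits=000000000000100
Op 2: insert bat -> sets bits 0 13 -> bits=100000000000110
Op 3: insert koi -> sets bits 0 7 -> bits=100000010000110
Op 4: query ant -> checks bit8=0 (has a 0) -> no
Op 5: insert ape -> sets bits 9 11 -> bits=100000010101110
Op 6: query gnu -> checks bit12=1 (all 1) -> maybe
Op 7: insert ant -> sets bits 8 -> bits=100000011101110
Query results in order: no maybe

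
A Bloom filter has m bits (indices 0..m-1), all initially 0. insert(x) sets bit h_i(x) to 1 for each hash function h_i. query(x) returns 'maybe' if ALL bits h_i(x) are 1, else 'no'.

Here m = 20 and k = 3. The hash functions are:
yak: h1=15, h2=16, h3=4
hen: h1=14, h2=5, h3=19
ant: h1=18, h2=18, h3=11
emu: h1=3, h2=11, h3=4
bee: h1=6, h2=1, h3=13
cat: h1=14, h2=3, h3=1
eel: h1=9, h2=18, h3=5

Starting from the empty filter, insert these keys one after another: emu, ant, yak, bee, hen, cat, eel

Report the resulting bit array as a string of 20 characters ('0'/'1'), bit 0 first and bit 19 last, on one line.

Start: bits=00000000000000000000
After insert 'emu': sets bits 3 4 11 -> bits=00011000000100000000
After insert 'ant': sets bits 11 18 -> bits=00011000000100000010
After insert 'yak': sets bits 4 15 16 -> bits=00011000000100011010
After insert 'bee': sets bits 1 6 13 -> bits=01011010000101011010
After insert 'hen': sets bits 5 14 19 -> bits=01011110000101111011
After insert 'cat': sets bits 1 3 14 -> bits=01011110000101111011
After insert 'eel': sets bits 5 9 18 -> bits=01011110010101111011

Answer: 01011110010101111011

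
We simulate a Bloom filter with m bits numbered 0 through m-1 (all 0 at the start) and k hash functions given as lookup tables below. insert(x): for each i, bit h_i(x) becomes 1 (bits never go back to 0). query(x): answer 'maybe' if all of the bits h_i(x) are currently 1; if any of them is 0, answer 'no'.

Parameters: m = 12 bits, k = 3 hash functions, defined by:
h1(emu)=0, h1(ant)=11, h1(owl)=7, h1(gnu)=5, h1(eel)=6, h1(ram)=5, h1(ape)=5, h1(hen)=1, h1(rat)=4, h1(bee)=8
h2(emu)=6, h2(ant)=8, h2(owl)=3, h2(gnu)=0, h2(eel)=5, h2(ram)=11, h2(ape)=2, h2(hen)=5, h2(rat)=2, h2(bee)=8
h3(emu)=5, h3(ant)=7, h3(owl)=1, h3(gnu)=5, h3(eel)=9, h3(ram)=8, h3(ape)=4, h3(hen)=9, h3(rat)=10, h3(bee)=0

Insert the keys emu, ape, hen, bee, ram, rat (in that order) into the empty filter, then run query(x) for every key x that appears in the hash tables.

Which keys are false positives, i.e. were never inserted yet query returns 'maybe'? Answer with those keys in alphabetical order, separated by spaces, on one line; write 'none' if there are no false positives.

Start: bits=000000000000
After insert 'emu': sets bits 0 5 6 -> bits=100001100000
After insert 'ape': sets bits 2 4 5 -> bits=101011100000
After insert 'hen': sets bits 1 5 9 -> bits=111011100100
After insert 'bee': sets bits 0 8 -> bits=111011101100
After insert 'ram': sets bits 5 8 11 -> bits=111011101101
After insert 'rat': sets bits 2 4 10 -> bits=111011101111
Not inserted: ant eel gnu owl — query each against bits=111011101111:
query ant: checks bit7=0, bit8=1, bit11=1 (has a 0) -> no => not a false positive
query eel: checks bit5=1, bit6=1, bit9=1 (all 1) -> maybe => FALSE POSITIVE
query gnu: checks bit0=1, bit5=1 (all 1) -> maybe => FALSE POSITIVE
query owl: checks bit1=1, bit3=0, bit7=0 (has a 0) -> no => not a false positive
False positives (alphabetical): eel gnu

Answer: eel gnu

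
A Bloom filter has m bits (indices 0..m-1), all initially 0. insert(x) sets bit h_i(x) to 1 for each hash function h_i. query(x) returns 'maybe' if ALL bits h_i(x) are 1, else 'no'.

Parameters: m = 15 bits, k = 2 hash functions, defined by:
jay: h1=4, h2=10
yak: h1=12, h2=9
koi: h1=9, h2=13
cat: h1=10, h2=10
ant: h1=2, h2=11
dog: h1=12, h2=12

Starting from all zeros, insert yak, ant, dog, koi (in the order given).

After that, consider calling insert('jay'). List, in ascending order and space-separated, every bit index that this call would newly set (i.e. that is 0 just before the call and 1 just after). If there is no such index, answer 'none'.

Answer: 4 10

Derivation:
Start: bits=000000000000000
After insert 'yak': sets bits 9 12 -> bits=000000000100100
After insert 'ant': sets bits 2 11 -> bits=001000000101100
After insert 'dog': sets bits 12 -> bits=001000000101100
After insert 'koi': sets bits 9 13 -> bits=001000000101110
insert 'jay' would touch bits 4 10; currently bit4=0, bit10=0
Bits that are 0 among those (would change 0->1): 4 10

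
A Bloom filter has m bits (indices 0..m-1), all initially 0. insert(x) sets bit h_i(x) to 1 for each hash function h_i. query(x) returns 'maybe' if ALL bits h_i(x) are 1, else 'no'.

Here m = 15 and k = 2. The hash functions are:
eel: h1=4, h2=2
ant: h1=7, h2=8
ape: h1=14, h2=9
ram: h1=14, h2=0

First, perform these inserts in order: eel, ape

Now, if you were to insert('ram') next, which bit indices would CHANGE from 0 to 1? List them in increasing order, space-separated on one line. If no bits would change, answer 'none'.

Answer: 0

Derivation:
Start: bits=000000000000000
After insert 'eel': sets bits 2 4 -> bits=001010000000000
After insert 'ape': sets bits 9 14 -> bits=001010000100001
insert 'ram' would touch bits 0 14; currently bit0=0, bit14=1
Bits that are 0 among those (would change 0->1): 0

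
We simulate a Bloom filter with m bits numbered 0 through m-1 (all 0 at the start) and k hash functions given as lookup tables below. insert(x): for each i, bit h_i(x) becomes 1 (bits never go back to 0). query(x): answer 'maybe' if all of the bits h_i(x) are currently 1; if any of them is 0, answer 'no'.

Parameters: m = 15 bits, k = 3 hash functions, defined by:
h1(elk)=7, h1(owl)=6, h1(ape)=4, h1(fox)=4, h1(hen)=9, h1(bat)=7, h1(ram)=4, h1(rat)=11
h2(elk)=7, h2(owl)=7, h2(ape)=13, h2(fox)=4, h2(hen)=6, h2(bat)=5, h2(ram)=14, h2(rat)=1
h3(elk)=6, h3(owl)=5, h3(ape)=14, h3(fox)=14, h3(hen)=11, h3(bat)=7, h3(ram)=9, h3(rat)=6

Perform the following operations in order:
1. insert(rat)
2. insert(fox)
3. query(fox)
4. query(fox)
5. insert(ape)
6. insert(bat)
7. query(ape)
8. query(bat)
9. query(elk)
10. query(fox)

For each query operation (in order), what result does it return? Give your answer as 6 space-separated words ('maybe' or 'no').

Answer: maybe maybe maybe maybe maybe maybe

Derivation:
Start: bits=000000000000000
Op 1: insert rat -> sets bits 1 6 11 -> bits=010000100001000
Op 2: insert fox -> sets bits 4 14 -> bits=010010100001001
Op 3: query fox -> checks bit4=1, bit14=1 (all 1) -> maybe
Op 4: query fox -> checks bit4=1, bit14=1 (all 1) -> maybe
Op 5: insert ape -> sets bits 4 13 14 -> bits=010010100001011
Op 6: insert bat -> sets bits 5 7 -> bits=010011110001011
Op 7: query ape -> checks bit4=1, bit13=1, bit14=1 (all 1) -> maybe
Op 8: query bat -> checks bit5=1, bit7=1 (all 1) -> maybe
Op 9: query elk -> checks bit6=1, bit7=1 (all 1) -> maybe
Op 10: query fox -> checks bit4=1, bit14=1 (all 1) -> maybe
Query results in order: maybe maybe maybe maybe maybe maybe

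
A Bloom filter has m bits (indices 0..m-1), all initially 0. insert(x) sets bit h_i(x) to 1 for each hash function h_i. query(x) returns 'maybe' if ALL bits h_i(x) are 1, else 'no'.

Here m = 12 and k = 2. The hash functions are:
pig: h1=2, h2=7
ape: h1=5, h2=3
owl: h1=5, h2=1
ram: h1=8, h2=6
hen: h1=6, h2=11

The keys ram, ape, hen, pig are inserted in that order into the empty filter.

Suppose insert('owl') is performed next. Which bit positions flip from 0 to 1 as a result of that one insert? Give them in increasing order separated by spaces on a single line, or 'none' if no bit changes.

Start: bits=000000000000
After insert 'ram': sets bits 6 8 -> bits=000000101000
After insert 'ape': sets bits 3 5 -> bits=000101101000
After insert 'hen': sets bits 6 11 -> bits=000101101001
After insert 'pig': sets bits 2 7 -> bits=001101111001
insert 'owl' would touch bits 1 5; currently bit1=0, bit5=1
Bits that are 0 among those (would change 0->1): 1

Answer: 1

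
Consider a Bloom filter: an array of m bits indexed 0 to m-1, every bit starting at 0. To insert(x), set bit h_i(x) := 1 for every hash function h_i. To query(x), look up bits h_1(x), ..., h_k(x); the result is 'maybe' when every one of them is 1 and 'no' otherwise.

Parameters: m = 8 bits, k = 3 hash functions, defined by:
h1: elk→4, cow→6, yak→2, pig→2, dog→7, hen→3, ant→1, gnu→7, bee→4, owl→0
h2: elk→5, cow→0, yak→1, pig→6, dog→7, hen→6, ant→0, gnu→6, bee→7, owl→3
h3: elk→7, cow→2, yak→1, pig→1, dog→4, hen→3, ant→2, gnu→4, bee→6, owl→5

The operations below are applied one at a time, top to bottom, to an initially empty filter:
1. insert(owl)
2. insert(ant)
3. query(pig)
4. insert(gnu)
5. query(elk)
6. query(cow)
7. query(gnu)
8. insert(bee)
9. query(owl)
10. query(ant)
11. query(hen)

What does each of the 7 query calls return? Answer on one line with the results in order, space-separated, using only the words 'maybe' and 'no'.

Answer: no maybe maybe maybe maybe maybe maybe

Derivation:
Start: bits=00000000
Op 1: insert owl -> sets bits 0 3 5 -> bits=10010100
Op 2: insert ant -> sets bits 0 1 2 -> bits=11110100
Op 3: query pig -> checks bit1=1, bit2=1, bit6=0 (has a 0) -> no
Op 4: insert gnu -> sets bits 4 6 7 -> bits=11111111
Op 5: query elk -> checks bit4=1, bit5=1, bit7=1 (all 1) -> maybe
Op 6: query cow -> checks bit0=1, bit2=1, bit6=1 (all 1) -> maybe
Op 7: query gnu -> checks bit4=1, bit6=1, bit7=1 (all 1) -> maybe
Op 8: insert bee -> sets bits 4 6 7 -> bits=11111111
Op 9: query owl -> checks bit0=1, bit3=1, bit5=1 (all 1) -> maybe
Op 10: query ant -> checks bit0=1, bit1=1, bit2=1 (all 1) -> maybe
Op 11: query hen -> checks bit3=1, bit6=1 (all 1) -> maybe
Query results in order: no maybe maybe maybe maybe maybe maybe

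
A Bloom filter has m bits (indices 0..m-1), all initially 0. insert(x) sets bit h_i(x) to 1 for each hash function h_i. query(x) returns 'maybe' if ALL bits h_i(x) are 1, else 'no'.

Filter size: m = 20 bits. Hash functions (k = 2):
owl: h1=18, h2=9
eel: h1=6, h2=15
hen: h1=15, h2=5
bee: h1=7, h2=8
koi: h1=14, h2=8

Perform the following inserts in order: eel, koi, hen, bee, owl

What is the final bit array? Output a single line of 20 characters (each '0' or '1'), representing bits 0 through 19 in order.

Start: bits=00000000000000000000
After insert 'eel': sets bits 6 15 -> bits=00000010000000010000
After insert 'koi': sets bits 8 14 -> bits=00000010100000110000
After insert 'hen': sets bits 5 15 -> bits=00000110100000110000
After insert 'bee': sets bits 7 8 -> bits=00000111100000110000
After insert 'owl': sets bits 9 18 -> bits=00000111110000110010

Answer: 00000111110000110010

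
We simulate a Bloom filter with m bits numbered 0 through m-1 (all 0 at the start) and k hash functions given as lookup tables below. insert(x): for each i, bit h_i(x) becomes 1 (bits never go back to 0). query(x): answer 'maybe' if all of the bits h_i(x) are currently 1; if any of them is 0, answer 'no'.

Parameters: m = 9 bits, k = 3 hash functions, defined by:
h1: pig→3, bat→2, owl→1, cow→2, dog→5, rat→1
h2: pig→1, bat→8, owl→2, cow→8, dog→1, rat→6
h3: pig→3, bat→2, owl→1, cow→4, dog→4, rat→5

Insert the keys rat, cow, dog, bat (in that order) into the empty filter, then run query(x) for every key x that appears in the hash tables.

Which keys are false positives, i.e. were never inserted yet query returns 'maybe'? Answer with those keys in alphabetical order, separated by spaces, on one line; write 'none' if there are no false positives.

Start: bits=000000000
After insert 'rat': sets bits 1 5 6 -> bits=010001100
After insert 'cow': sets bits 2 4 8 -> bits=011011101
After insert 'dog': sets bits 1 4 5 -> bits=011011101
After insert 'bat': sets bits 2 8 -> bits=011011101
Not inserted: owl pig — query each against bits=011011101:
query owl: checks bit1=1, bit2=1 (all 1) -> maybe => FALSE POSITIVE
query pig: checks bit1=1, bit3=0 (has a 0) -> no => not a false positive
False positives (alphabetical): owl

Answer: owl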